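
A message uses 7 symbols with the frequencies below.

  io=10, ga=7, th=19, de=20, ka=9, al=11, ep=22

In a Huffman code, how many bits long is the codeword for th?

Repeatedly merge the two smallest:
merge ga(7) and ka(9): 16
merge io(10) and al(11): 21
merge 16 and th(19): 35
merge de(20) and 21: 41
merge ep(22) and 35: 57
merge 41 and 57: 98
th's leaf is at depth 3, giving a 3-bit codeword.

3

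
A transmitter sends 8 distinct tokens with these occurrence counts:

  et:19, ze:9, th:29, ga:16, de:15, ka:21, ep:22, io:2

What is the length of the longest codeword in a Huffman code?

Merge the two lowest-weight nodes at each step:
merge io(2) and ze(9): 11
merge 11 and de(15): 26
merge ga(16) and et(19): 35
merge ka(21) and ep(22): 43
merge 26 and th(29): 55
merge 35 and 43: 78
merge 55 and 78: 133
The rarest symbols sit at the bottom; the longest codeword is 4 bits.

4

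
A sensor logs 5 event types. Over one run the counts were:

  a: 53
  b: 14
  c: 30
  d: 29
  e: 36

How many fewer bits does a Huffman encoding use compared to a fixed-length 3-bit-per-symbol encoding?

Fixed-length: 3 bits × 162 symbols = 486 bits.
Huffman merges:
merge b(14) and d(29): 43
merge c(30) and e(36): 66
merge 43 and a(53): 96
merge 66 and 96: 162
Huffman total = 43 + 66 + 96 + 162 = 367 bits.
Saving = 486 − 367 = 119 bits.

119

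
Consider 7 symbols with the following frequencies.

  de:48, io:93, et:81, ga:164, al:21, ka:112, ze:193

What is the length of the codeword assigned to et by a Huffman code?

3

Build the tree from the bottom:
combine al(21), de(48) → 69
combine 69, et(81) → 150
combine io(93), ka(112) → 205
combine 150, ga(164) → 314
combine ze(193), 205 → 398
combine 314, 398 → 712
et sits 3 levels below the root, so its codeword is 3 bits.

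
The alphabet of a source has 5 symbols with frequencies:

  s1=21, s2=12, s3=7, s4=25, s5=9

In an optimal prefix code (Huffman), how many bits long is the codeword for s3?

3

Huffman merges, smallest pair first:
merge s3(7) and s5(9): 16
merge s2(12) and 16: 28
merge s1(21) and s4(25): 46
merge 28 and 46: 74
s3 sits 3 levels below the root, so its codeword is 3 bits.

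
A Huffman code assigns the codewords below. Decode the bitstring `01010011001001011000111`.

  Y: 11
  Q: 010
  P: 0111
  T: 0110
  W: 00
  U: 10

Read left to right; each codeword is recognised as soon as it completes (prefix code):
  010→Q | 10→U | 0110→T | 010→Q | 010→Q | 11→Y | 00→W | 0111→P
Decoded message: QUTQQYWP

QUTQQYWP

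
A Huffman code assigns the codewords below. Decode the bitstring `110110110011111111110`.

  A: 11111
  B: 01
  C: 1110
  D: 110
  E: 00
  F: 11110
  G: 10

DDDBAF

Read left to right; each codeword is recognised as soon as it completes (prefix code):
  110→D | 110→D | 110→D | 01→B | 11111→A | 11110→F
Decoded message: DDDBAF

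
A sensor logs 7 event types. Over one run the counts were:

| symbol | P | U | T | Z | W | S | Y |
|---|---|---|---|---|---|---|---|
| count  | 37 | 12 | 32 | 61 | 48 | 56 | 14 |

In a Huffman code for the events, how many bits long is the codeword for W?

Repeatedly merge the two smallest:
merge U(12) and Y(14): 26
merge 26 and T(32): 58
merge P(37) and W(48): 85
merge S(56) and 58: 114
merge Z(61) and 85: 146
merge 114 and 146: 260
W sits 3 levels below the root, so its codeword is 3 bits.

3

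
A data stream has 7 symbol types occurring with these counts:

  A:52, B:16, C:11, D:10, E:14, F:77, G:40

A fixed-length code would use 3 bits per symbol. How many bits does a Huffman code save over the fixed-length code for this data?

Fixed-length: 3 bits × 220 symbols = 660 bits.
Huffman merges:
merge D(10) and C(11): 21
merge E(14) and B(16): 30
merge 21 and 30: 51
merge G(40) and 51: 91
merge A(52) and F(77): 129
merge 91 and 129: 220
Huffman total = 21 + 30 + 51 + 91 + 129 + 220 = 542 bits.
Saving = 660 − 542 = 118 bits.

118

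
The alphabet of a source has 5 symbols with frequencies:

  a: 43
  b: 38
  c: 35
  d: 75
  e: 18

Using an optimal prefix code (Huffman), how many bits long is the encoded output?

471

Greedily combine the two least-frequent nodes:
combine e(18), c(35) → 53
combine b(38), a(43) → 81
combine 53, d(75) → 128
combine 81, 128 → 209
Each symbol's bit-cost is frequency × depth; summing gives 471 bits (equivalently 53 + 81 + 128 + 209).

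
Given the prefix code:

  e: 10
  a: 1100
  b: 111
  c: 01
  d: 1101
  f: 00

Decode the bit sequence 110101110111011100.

Read left to right; each codeword is recognised as soon as it completes (prefix code):
  1101→d | 01→c | 1101→d | 1101→d | 1100→a
Decoded message: dcdda

dcdda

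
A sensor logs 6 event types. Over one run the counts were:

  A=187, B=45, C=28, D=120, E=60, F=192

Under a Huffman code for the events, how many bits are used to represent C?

4

Huffman merges, smallest pair first:
merge C(28) and B(45): 73
merge E(60) and 73: 133
merge D(120) and 133: 253
merge A(187) and F(192): 379
merge 253 and 379: 632
C sits 4 levels below the root, so its codeword is 4 bits.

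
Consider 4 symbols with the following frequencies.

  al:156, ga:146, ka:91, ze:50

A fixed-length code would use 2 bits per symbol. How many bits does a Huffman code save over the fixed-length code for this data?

15

Fixed-length: 2 bits × 443 symbols = 886 bits.
Huffman merges:
merge ze(50) and ka(91): 141
merge 141 and ga(146): 287
merge al(156) and 287: 443
Huffman total = 141 + 287 + 443 = 871 bits.
Saving = 886 − 871 = 15 bits.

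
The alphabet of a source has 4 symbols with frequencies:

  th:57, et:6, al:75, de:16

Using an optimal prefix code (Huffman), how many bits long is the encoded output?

255

Build the Huffman tree bottom-up:
et(6) + de(16) → 22
22 + th(57) → 79
al(75) + 79 → 154
Each symbol's bit-cost is frequency × depth; summing gives 255 bits (equivalently 22 + 79 + 154).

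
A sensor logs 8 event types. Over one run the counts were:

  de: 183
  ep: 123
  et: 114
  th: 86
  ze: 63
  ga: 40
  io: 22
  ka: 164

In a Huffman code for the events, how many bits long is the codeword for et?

Build the tree from the bottom:
io(22) + ga(40) → 62
62 + ze(63) → 125
th(86) + et(114) → 200
ep(123) + 125 → 248
ka(164) + de(183) → 347
200 + 248 → 448
347 + 448 → 795
et sits 3 levels below the root, so its codeword is 3 bits.

3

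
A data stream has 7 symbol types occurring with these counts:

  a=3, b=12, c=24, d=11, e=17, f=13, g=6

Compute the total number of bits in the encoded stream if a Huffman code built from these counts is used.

226

Build the Huffman tree bottom-up:
merge a(3) and g(6): 9
merge 9 and d(11): 20
merge b(12) and f(13): 25
merge e(17) and 20: 37
merge c(24) and 25: 49
merge 37 and 49: 86
The encoded length is the sum of every internal node's weight: 9 + 20 + 25 + 37 + 49 + 86 = 226 bits.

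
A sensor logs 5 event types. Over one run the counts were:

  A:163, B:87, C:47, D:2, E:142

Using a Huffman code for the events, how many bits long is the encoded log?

Build the Huffman tree bottom-up:
D(2) + C(47) → 49
49 + B(87) → 136
136 + E(142) → 278
A(163) + 278 → 441
Each symbol's bit-cost is frequency × depth; summing gives 904 bits (equivalently 49 + 136 + 278 + 441).

904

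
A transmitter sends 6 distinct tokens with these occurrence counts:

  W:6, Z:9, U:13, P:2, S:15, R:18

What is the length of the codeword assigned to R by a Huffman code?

2

Huffman merges, smallest pair first:
P(2) + W(6) → 8
8 + Z(9) → 17
U(13) + S(15) → 28
17 + R(18) → 35
28 + 35 → 63
The subtree containing R is merged 2 times, so code length = 2.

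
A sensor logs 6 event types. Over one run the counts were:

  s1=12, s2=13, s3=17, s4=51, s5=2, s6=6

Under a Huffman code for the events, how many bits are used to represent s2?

Repeatedly merge the two smallest:
merge s5(2) and s6(6): 8
merge 8 and s1(12): 20
merge s2(13) and s3(17): 30
merge 20 and 30: 50
merge 50 and s4(51): 101
s2 sits 3 levels below the root, so its codeword is 3 bits.

3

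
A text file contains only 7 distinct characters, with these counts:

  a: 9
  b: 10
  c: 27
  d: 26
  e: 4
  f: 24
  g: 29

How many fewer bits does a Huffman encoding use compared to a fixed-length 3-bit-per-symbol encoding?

Fixed-length: 3 bits × 129 symbols = 387 bits.
Huffman merges:
e(4) + a(9) → 13
b(10) + 13 → 23
23 + f(24) → 47
d(26) + c(27) → 53
g(29) + 47 → 76
53 + 76 → 129
Huffman total = 13 + 23 + 47 + 53 + 76 + 129 = 341 bits.
Saving = 387 − 341 = 46 bits.

46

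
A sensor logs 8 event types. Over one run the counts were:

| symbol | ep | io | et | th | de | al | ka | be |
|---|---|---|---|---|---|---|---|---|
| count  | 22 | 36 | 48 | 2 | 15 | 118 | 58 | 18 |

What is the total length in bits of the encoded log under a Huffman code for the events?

824

Merge the two smallest weights repeatedly:
merge th(2) and de(15): 17
merge 17 and be(18): 35
merge ep(22) and 35: 57
merge io(36) and et(48): 84
merge 57 and ka(58): 115
merge 84 and 115: 199
merge al(118) and 199: 317
Total encoded bits = sum of merged weights = 17 + 35 + 57 + 84 + 115 + 199 + 317 = 824.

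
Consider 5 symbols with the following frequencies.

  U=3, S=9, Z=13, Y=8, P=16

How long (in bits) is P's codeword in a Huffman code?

Huffman merges, smallest pair first:
merge U(3) and Y(8): 11
merge S(9) and 11: 20
merge Z(13) and P(16): 29
merge 20 and 29: 49
P sits 2 levels below the root, so its codeword is 2 bits.

2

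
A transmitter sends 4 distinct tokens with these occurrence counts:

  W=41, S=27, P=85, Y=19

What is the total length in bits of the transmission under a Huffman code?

Build the Huffman tree bottom-up:
combine Y(19), S(27) → 46
combine W(41), 46 → 87
combine P(85), 87 → 172
Total encoded bits = sum of merged weights = 46 + 87 + 172 = 305.

305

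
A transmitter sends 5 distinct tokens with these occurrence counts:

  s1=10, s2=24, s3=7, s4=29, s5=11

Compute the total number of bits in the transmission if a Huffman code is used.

Greedily combine the two least-frequent nodes:
combine s3(7), s1(10) → 17
combine s5(11), 17 → 28
combine s2(24), 28 → 52
combine s4(29), 52 → 81
The encoded length is the sum of every internal node's weight: 17 + 28 + 52 + 81 = 178 bits.

178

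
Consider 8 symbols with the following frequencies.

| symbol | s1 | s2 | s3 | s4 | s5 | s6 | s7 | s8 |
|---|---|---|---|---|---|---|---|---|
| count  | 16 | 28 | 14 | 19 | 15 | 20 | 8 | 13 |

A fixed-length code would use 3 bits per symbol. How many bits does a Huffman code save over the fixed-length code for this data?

7

Fixed-length: 3 bits × 133 symbols = 399 bits.
Huffman merges:
s7(8) + s8(13) → 21
s3(14) + s5(15) → 29
s1(16) + s4(19) → 35
s6(20) + 21 → 41
s2(28) + 29 → 57
35 + 41 → 76
57 + 76 → 133
Huffman total = 21 + 29 + 35 + 41 + 57 + 76 + 133 = 392 bits.
Saving = 399 − 392 = 7 bits.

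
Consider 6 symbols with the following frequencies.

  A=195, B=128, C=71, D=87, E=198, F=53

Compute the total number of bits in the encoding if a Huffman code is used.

Greedily combine the two least-frequent nodes:
merge F(53) and C(71): 124
merge D(87) and 124: 211
merge B(128) and A(195): 323
merge E(198) and 211: 409
merge 323 and 409: 732
Each symbol's bit-cost is frequency × depth; summing gives 1799 bits (equivalently 124 + 211 + 323 + 409 + 732).

1799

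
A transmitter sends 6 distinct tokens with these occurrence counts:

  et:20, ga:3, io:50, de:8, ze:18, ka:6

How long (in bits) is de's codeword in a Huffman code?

4

Build the tree from the bottom:
combine ga(3), ka(6) → 9
combine de(8), 9 → 17
combine 17, ze(18) → 35
combine et(20), 35 → 55
combine io(50), 55 → 105
de's leaf is at depth 4, giving a 4-bit codeword.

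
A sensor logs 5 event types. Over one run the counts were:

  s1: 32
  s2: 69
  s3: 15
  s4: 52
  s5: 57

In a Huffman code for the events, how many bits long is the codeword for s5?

2

Build the tree from the bottom:
combine s3(15), s1(32) → 47
combine 47, s4(52) → 99
combine s5(57), s2(69) → 126
combine 99, 126 → 225
s5 sits 2 levels below the root, so its codeword is 2 bits.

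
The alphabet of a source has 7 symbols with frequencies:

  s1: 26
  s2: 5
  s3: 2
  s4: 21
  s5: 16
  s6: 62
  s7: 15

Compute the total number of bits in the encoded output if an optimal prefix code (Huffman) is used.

Merge the two smallest weights repeatedly:
combine s3(2), s2(5) → 7
combine 7, s7(15) → 22
combine s5(16), s4(21) → 37
combine 22, s1(26) → 48
combine 37, 48 → 85
combine s6(62), 85 → 147
Total encoded bits = sum of merged weights = 7 + 22 + 37 + 48 + 85 + 147 = 346.

346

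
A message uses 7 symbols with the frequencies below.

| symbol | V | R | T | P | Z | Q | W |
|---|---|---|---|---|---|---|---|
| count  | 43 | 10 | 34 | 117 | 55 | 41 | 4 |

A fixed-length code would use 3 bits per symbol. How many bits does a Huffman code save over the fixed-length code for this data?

Fixed-length: 3 bits × 304 symbols = 912 bits.
Huffman merges:
W(4) + R(10) → 14
14 + T(34) → 48
Q(41) + V(43) → 84
48 + Z(55) → 103
84 + 103 → 187
P(117) + 187 → 304
Huffman total = 14 + 48 + 84 + 103 + 187 + 304 = 740 bits.
Saving = 912 − 740 = 172 bits.

172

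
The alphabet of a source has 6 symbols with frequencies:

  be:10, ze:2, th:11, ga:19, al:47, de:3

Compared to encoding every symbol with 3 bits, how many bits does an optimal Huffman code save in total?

93

Fixed-length: 3 bits × 92 symbols = 276 bits.
Huffman merges:
combine ze(2), de(3) → 5
combine 5, be(10) → 15
combine th(11), 15 → 26
combine ga(19), 26 → 45
combine 45, al(47) → 92
Huffman total = 5 + 15 + 26 + 45 + 92 = 183 bits.
Saving = 276 − 183 = 93 bits.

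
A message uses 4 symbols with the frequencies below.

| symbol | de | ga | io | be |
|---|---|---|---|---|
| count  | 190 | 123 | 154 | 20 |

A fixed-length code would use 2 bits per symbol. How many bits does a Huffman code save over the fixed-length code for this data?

47

Fixed-length: 2 bits × 487 symbols = 974 bits.
Huffman merges:
merge be(20) and ga(123): 143
merge 143 and io(154): 297
merge de(190) and 297: 487
Huffman total = 143 + 297 + 487 = 927 bits.
Saving = 974 − 927 = 47 bits.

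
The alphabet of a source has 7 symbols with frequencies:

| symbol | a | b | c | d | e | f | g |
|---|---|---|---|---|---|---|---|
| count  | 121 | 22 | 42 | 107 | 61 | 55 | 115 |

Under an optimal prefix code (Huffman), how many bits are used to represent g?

2

Build the tree from the bottom:
b(22) + c(42) → 64
f(55) + e(61) → 116
64 + d(107) → 171
g(115) + 116 → 231
a(121) + 171 → 292
231 + 292 → 523
g sits 2 levels below the root, so its codeword is 2 bits.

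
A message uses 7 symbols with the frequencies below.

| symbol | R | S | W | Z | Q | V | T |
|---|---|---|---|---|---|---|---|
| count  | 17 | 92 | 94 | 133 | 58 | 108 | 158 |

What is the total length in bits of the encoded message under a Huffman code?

Greedily combine the two least-frequent nodes:
R(17) + Q(58) → 75
75 + S(92) → 167
W(94) + V(108) → 202
Z(133) + T(158) → 291
167 + 202 → 369
291 + 369 → 660
Total encoded bits = sum of merged weights = 75 + 167 + 202 + 291 + 369 + 660 = 1764.

1764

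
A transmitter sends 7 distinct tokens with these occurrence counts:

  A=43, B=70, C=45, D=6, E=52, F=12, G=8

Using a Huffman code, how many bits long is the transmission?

581

Greedily combine the two least-frequent nodes:
D(6) + G(8) → 14
F(12) + 14 → 26
26 + A(43) → 69
C(45) + E(52) → 97
69 + B(70) → 139
97 + 139 → 236
Total encoded bits = sum of merged weights = 14 + 26 + 69 + 97 + 139 + 236 = 581.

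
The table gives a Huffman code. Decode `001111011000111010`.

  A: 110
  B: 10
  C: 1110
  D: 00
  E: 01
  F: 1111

DFEBDCB

Read left to right; each codeword is recognised as soon as it completes (prefix code):
  00→D | 1111→F | 01→E | 10→B | 00→D | 1110→C | 10→B
Decoded message: DFEBDCB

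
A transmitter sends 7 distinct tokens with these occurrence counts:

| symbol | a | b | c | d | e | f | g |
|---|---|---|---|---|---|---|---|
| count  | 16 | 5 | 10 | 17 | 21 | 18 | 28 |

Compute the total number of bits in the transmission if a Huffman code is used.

Greedily combine the two least-frequent nodes:
combine b(5), c(10) → 15
combine 15, a(16) → 31
combine d(17), f(18) → 35
combine e(21), g(28) → 49
combine 31, 35 → 66
combine 49, 66 → 115
Total encoded bits = sum of merged weights = 15 + 31 + 35 + 49 + 66 + 115 = 311.

311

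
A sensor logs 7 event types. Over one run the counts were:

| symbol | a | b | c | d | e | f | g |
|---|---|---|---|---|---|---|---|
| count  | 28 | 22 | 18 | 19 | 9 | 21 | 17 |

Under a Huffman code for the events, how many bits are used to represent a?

Build the tree from the bottom:
combine e(9), g(17) → 26
combine c(18), d(19) → 37
combine f(21), b(22) → 43
combine 26, a(28) → 54
combine 37, 43 → 80
combine 54, 80 → 134
The subtree containing a is merged 2 times, so code length = 2.

2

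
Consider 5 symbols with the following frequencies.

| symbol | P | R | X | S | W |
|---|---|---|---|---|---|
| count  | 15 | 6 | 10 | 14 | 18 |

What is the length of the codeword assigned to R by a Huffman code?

Build the tree from the bottom:
R(6) + X(10) → 16
S(14) + P(15) → 29
16 + W(18) → 34
29 + 34 → 63
The subtree containing R is merged 3 times, so code length = 3.

3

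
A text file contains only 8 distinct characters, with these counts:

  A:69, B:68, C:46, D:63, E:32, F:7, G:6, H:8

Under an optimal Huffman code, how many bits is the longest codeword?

6

Merge the two lowest-weight nodes at each step:
combine G(6), F(7) → 13
combine H(8), 13 → 21
combine 21, E(32) → 53
combine C(46), 53 → 99
combine D(63), B(68) → 131
combine A(69), 99 → 168
combine 131, 168 → 299
The first pair merged (G, F) ends up deepest, at depth 6.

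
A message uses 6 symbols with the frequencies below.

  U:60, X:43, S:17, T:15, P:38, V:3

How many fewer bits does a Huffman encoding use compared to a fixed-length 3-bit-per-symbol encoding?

Fixed-length: 3 bits × 176 symbols = 528 bits.
Huffman merges:
combine V(3), T(15) → 18
combine S(17), 18 → 35
combine 35, P(38) → 73
combine X(43), U(60) → 103
combine 73, 103 → 176
Huffman total = 18 + 35 + 73 + 103 + 176 = 405 bits.
Saving = 528 − 405 = 123 bits.

123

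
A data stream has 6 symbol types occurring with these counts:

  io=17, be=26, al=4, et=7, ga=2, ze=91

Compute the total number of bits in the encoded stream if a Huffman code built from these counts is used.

252

Greedily combine the two least-frequent nodes:
combine ga(2), al(4) → 6
combine 6, et(7) → 13
combine 13, io(17) → 30
combine be(26), 30 → 56
combine 56, ze(91) → 147
The encoded length is the sum of every internal node's weight: 6 + 13 + 30 + 56 + 147 = 252 bits.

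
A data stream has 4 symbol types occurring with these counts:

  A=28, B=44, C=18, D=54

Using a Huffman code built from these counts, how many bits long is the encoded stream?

280

Build the Huffman tree bottom-up:
C(18) + A(28) → 46
B(44) + 46 → 90
D(54) + 90 → 144
Each symbol's bit-cost is frequency × depth; summing gives 280 bits (equivalently 46 + 90 + 144).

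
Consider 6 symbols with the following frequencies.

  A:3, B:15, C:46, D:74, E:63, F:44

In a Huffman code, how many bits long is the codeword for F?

Huffman merges, smallest pair first:
combine A(3), B(15) → 18
combine 18, F(44) → 62
combine C(46), 62 → 108
combine E(63), D(74) → 137
combine 108, 137 → 245
The subtree containing F is merged 3 times, so code length = 3.

3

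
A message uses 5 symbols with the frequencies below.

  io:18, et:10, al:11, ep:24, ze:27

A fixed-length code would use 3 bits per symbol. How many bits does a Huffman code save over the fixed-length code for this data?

69

Fixed-length: 3 bits × 90 symbols = 270 bits.
Huffman merges:
et(10) + al(11) → 21
io(18) + 21 → 39
ep(24) + ze(27) → 51
39 + 51 → 90
Huffman total = 21 + 39 + 51 + 90 = 201 bits.
Saving = 270 − 201 = 69 bits.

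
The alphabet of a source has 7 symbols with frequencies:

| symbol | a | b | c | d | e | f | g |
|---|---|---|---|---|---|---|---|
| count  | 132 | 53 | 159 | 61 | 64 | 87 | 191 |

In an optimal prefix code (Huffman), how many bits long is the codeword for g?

2

Huffman merges, smallest pair first:
b(53) + d(61) → 114
e(64) + f(87) → 151
114 + a(132) → 246
151 + c(159) → 310
g(191) + 246 → 437
310 + 437 → 747
g sits 2 levels below the root, so its codeword is 2 bits.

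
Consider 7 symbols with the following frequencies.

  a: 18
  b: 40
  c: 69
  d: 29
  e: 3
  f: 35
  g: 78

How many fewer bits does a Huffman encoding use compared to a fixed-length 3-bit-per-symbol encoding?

Fixed-length: 3 bits × 272 symbols = 816 bits.
Huffman merges:
e(3) + a(18) → 21
21 + d(29) → 50
f(35) + b(40) → 75
50 + c(69) → 119
75 + g(78) → 153
119 + 153 → 272
Huffman total = 21 + 50 + 75 + 119 + 153 + 272 = 690 bits.
Saving = 816 − 690 = 126 bits.

126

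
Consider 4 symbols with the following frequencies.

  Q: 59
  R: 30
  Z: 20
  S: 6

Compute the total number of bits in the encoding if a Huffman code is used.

Merge the two smallest weights repeatedly:
combine S(6), Z(20) → 26
combine 26, R(30) → 56
combine 56, Q(59) → 115
The encoded length is the sum of every internal node's weight: 26 + 56 + 115 = 197 bits.

197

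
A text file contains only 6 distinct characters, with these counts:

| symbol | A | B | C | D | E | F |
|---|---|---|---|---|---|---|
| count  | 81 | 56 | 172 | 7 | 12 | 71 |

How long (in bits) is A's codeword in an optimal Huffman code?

2

Build the tree from the bottom:
D(7) + E(12) → 19
19 + B(56) → 75
F(71) + 75 → 146
A(81) + 146 → 227
C(172) + 227 → 399
A's leaf is at depth 2, giving a 2-bit codeword.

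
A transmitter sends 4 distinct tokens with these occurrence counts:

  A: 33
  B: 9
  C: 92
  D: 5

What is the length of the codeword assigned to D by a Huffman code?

Huffman merges, smallest pair first:
combine D(5), B(9) → 14
combine 14, A(33) → 47
combine 47, C(92) → 139
D sits 3 levels below the root, so its codeword is 3 bits.

3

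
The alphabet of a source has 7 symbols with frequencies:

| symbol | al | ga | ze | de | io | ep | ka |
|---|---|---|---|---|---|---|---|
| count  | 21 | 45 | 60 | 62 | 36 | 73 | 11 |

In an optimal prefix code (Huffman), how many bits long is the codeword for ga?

Build the tree from the bottom:
ka(11) + al(21) → 32
32 + io(36) → 68
ga(45) + ze(60) → 105
de(62) + 68 → 130
ep(73) + 105 → 178
130 + 178 → 308
The subtree containing ga is merged 3 times, so code length = 3.

3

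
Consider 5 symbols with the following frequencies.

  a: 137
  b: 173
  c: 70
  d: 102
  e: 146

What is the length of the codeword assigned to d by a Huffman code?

3

Repeatedly merge the two smallest:
merge c(70) and d(102): 172
merge a(137) and e(146): 283
merge 172 and b(173): 345
merge 283 and 345: 628
d sits 3 levels below the root, so its codeword is 3 bits.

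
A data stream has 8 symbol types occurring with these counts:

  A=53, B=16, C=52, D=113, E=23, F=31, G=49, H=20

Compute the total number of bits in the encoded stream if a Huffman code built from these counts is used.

Greedily combine the two least-frequent nodes:
combine B(16), H(20) → 36
combine E(23), F(31) → 54
combine 36, G(49) → 85
combine C(52), A(53) → 105
combine 54, 85 → 139
combine 105, D(113) → 218
combine 139, 218 → 357
Total encoded bits = sum of merged weights = 36 + 54 + 85 + 105 + 139 + 218 + 357 = 994.

994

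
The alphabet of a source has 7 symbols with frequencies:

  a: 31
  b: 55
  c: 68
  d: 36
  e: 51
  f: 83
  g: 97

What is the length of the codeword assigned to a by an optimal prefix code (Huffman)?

4

Build the tree from the bottom:
combine a(31), d(36) → 67
combine e(51), b(55) → 106
combine 67, c(68) → 135
combine f(83), g(97) → 180
combine 106, 135 → 241
combine 180, 241 → 421
a sits 4 levels below the root, so its codeword is 4 bits.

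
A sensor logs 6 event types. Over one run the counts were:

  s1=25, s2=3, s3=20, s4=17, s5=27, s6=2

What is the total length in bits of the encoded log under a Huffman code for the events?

Greedily combine the two least-frequent nodes:
s6(2) + s2(3) → 5
5 + s4(17) → 22
s3(20) + 22 → 42
s1(25) + s5(27) → 52
42 + 52 → 94
Each symbol's bit-cost is frequency × depth; summing gives 215 bits (equivalently 5 + 22 + 42 + 52 + 94).

215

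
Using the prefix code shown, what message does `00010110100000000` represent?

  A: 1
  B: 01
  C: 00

CBBABCCCC

Read left to right; each codeword is recognised as soon as it completes (prefix code):
  00→C | 01→B | 01→B | 1→A | 01→B | 00→C | 00→C | 00→C | 00→C
Decoded message: CBBABCCCC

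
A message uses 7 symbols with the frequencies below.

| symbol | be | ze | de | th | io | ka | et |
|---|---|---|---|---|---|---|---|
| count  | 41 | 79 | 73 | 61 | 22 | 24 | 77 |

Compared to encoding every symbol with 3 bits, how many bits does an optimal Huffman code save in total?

Fixed-length: 3 bits × 377 symbols = 1131 bits.
Huffman merges:
combine io(22), ka(24) → 46
combine be(41), 46 → 87
combine th(61), de(73) → 134
combine et(77), ze(79) → 156
combine 87, 134 → 221
combine 156, 221 → 377
Huffman total = 46 + 87 + 134 + 156 + 221 + 377 = 1021 bits.
Saving = 1131 − 1021 = 110 bits.

110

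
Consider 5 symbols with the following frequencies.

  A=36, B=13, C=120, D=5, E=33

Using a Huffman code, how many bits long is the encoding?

363

Merge the two smallest weights repeatedly:
combine D(5), B(13) → 18
combine 18, E(33) → 51
combine A(36), 51 → 87
combine 87, C(120) → 207
Each symbol's bit-cost is frequency × depth; summing gives 363 bits (equivalently 18 + 51 + 87 + 207).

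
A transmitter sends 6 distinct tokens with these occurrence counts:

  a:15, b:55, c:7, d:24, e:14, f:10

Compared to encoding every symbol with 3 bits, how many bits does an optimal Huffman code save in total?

Fixed-length: 3 bits × 125 symbols = 375 bits.
Huffman merges:
merge c(7) and f(10): 17
merge e(14) and a(15): 29
merge 17 and d(24): 41
merge 29 and 41: 70
merge b(55) and 70: 125
Huffman total = 17 + 29 + 41 + 70 + 125 = 282 bits.
Saving = 375 − 282 = 93 bits.

93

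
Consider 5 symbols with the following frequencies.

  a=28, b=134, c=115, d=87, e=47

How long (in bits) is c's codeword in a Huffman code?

2

Build the tree from the bottom:
a(28) + e(47) → 75
75 + d(87) → 162
c(115) + b(134) → 249
162 + 249 → 411
c sits 2 levels below the root, so its codeword is 2 bits.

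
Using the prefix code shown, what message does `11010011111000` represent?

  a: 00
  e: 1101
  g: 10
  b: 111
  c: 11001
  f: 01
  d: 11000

eabd

Read left to right; each codeword is recognised as soon as it completes (prefix code):
  1101→e | 00→a | 111→b | 11000→d
Decoded message: eabd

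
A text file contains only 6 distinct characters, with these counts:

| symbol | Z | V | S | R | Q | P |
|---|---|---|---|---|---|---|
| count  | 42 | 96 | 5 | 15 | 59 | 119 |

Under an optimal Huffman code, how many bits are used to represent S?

Huffman merges, smallest pair first:
S(5) + R(15) → 20
20 + Z(42) → 62
Q(59) + 62 → 121
V(96) + P(119) → 215
121 + 215 → 336
S's leaf is at depth 4, giving a 4-bit codeword.

4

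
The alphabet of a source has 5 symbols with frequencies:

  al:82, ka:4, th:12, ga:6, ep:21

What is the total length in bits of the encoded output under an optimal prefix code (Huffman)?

200

Merge the two smallest weights repeatedly:
combine ka(4), ga(6) → 10
combine 10, th(12) → 22
combine ep(21), 22 → 43
combine 43, al(82) → 125
The encoded length is the sum of every internal node's weight: 10 + 22 + 43 + 125 = 200 bits.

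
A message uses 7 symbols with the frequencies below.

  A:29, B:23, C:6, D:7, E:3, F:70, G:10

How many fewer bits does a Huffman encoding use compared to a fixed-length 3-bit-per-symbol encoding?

118

Fixed-length: 3 bits × 148 symbols = 444 bits.
Huffman merges:
E(3) + C(6) → 9
D(7) + 9 → 16
G(10) + 16 → 26
B(23) + 26 → 49
A(29) + 49 → 78
F(70) + 78 → 148
Huffman total = 9 + 16 + 26 + 49 + 78 + 148 = 326 bits.
Saving = 444 − 326 = 118 bits.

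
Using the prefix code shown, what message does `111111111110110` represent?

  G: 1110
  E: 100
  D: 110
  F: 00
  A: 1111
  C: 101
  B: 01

AAGD

Read left to right; each codeword is recognised as soon as it completes (prefix code):
  1111→A | 1111→A | 1110→G | 110→D
Decoded message: AAGD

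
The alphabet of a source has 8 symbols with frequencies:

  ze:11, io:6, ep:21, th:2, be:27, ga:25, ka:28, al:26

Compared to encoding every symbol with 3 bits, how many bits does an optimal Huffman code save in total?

28

Fixed-length: 3 bits × 146 symbols = 438 bits.
Huffman merges:
th(2) + io(6) → 8
8 + ze(11) → 19
19 + ep(21) → 40
ga(25) + al(26) → 51
be(27) + ka(28) → 55
40 + 51 → 91
55 + 91 → 146
Huffman total = 8 + 19 + 40 + 51 + 55 + 91 + 146 = 410 bits.
Saving = 438 − 410 = 28 bits.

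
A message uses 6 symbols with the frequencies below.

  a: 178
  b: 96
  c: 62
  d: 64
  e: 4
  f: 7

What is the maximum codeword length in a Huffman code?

5

Merge the two lowest-weight nodes at each step:
e(4) + f(7) → 11
11 + c(62) → 73
d(64) + 73 → 137
b(96) + 137 → 233
a(178) + 233 → 411
The rarest symbols sit at the bottom; the longest codeword is 5 bits.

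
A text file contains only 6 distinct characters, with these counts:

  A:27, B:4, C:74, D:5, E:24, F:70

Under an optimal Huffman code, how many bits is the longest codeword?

5

Merge the two lowest-weight nodes at each step:
combine B(4), D(5) → 9
combine 9, E(24) → 33
combine A(27), 33 → 60
combine 60, F(70) → 130
combine C(74), 130 → 204
Maximum depth reached is 5.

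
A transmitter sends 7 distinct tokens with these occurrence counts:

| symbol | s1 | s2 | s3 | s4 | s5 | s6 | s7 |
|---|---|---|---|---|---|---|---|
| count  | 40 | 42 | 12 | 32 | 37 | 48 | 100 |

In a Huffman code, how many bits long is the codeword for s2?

3

Repeatedly merge the two smallest:
merge s3(12) and s4(32): 44
merge s5(37) and s1(40): 77
merge s2(42) and 44: 86
merge s6(48) and 77: 125
merge 86 and s7(100): 186
merge 125 and 186: 311
s2 sits 3 levels below the root, so its codeword is 3 bits.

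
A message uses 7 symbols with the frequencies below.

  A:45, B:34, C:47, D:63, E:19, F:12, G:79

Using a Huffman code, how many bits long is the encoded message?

Greedily combine the two least-frequent nodes:
combine F(12), E(19) → 31
combine 31, B(34) → 65
combine A(45), C(47) → 92
combine D(63), 65 → 128
combine G(79), 92 → 171
combine 128, 171 → 299
Total encoded bits = sum of merged weights = 31 + 65 + 92 + 128 + 171 + 299 = 786.

786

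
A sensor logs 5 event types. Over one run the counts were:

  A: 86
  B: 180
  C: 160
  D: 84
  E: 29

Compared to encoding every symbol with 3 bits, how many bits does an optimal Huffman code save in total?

Fixed-length: 3 bits × 539 symbols = 1617 bits.
Huffman merges:
E(29) + D(84) → 113
A(86) + 113 → 199
C(160) + B(180) → 340
199 + 340 → 539
Huffman total = 113 + 199 + 340 + 539 = 1191 bits.
Saving = 1617 − 1191 = 426 bits.

426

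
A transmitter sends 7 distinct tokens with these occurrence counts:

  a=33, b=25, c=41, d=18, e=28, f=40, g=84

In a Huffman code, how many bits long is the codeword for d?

Repeatedly merge the two smallest:
combine d(18), b(25) → 43
combine e(28), a(33) → 61
combine f(40), c(41) → 81
combine 43, 61 → 104
combine 81, g(84) → 165
combine 104, 165 → 269
d's leaf is at depth 3, giving a 3-bit codeword.

3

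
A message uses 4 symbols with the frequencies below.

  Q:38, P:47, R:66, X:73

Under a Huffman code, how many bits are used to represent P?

Build the tree from the bottom:
merge Q(38) and P(47): 85
merge R(66) and X(73): 139
merge 85 and 139: 224
P sits 2 levels below the root, so its codeword is 2 bits.

2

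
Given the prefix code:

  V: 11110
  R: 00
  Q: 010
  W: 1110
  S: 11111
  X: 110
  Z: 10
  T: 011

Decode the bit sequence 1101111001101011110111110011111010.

XVTQVSRSQ

Read left to right; each codeword is recognised as soon as it completes (prefix code):
  110→X | 11110→V | 011→T | 010→Q | 11110→V | 11111→S | 00→R | 11111→S | 010→Q
Decoded message: XVTQVSRSQ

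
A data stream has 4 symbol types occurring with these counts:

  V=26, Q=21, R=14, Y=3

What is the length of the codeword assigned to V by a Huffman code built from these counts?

1

Build the tree from the bottom:
combine Y(3), R(14) → 17
combine 17, Q(21) → 38
combine V(26), 38 → 64
V is merged only at the final step, so code length = 1.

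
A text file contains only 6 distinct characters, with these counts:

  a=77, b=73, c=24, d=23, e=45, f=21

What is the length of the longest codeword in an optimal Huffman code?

Merge the two lowest-weight nodes at each step:
merge f(21) and d(23): 44
merge c(24) and 44: 68
merge e(45) and 68: 113
merge b(73) and a(77): 150
merge 113 and 150: 263
Maximum depth reached is 4.

4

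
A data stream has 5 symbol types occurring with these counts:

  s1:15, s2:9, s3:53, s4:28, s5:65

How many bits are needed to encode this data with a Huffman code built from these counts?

351

Merge the two smallest weights repeatedly:
s2(9) + s1(15) → 24
24 + s4(28) → 52
52 + s3(53) → 105
s5(65) + 105 → 170
Each symbol's bit-cost is frequency × depth; summing gives 351 bits (equivalently 24 + 52 + 105 + 170).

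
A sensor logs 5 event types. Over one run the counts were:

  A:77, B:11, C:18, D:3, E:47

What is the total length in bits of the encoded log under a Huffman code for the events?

281

Merge the two smallest weights repeatedly:
merge D(3) and B(11): 14
merge 14 and C(18): 32
merge 32 and E(47): 79
merge A(77) and 79: 156
The encoded length is the sum of every internal node's weight: 14 + 32 + 79 + 156 = 281 bits.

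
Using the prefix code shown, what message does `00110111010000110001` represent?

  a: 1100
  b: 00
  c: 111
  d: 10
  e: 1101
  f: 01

Read left to right; each codeword is recognised as soon as it completes (prefix code):
  00→b | 1101→e | 1101→e | 00→b | 00→b | 1100→a | 01→f
Decoded message: beebbaf

beebbaf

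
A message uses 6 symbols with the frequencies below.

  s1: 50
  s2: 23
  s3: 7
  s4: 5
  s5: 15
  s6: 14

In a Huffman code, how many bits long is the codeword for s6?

3

Repeatedly merge the two smallest:
s4(5) + s3(7) → 12
12 + s6(14) → 26
s5(15) + s2(23) → 38
26 + 38 → 64
s1(50) + 64 → 114
s6 sits 3 levels below the root, so its codeword is 3 bits.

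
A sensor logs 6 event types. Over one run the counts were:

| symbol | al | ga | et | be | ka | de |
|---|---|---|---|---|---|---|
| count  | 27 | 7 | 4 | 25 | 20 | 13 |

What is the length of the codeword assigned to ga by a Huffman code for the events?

4

Build the tree from the bottom:
et(4) + ga(7) → 11
11 + de(13) → 24
ka(20) + 24 → 44
be(25) + al(27) → 52
44 + 52 → 96
The subtree containing ga is merged 4 times, so code length = 4.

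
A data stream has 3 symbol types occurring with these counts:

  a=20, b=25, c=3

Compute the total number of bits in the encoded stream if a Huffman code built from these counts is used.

Build the Huffman tree bottom-up:
c(3) + a(20) → 23
23 + b(25) → 48
Each symbol's bit-cost is frequency × depth; summing gives 71 bits (equivalently 23 + 48).

71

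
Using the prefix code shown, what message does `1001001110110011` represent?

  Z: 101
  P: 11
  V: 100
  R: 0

VVPZVP

Read left to right; each codeword is recognised as soon as it completes (prefix code):
  100→V | 100→V | 11→P | 101→Z | 100→V | 11→P
Decoded message: VVPZVP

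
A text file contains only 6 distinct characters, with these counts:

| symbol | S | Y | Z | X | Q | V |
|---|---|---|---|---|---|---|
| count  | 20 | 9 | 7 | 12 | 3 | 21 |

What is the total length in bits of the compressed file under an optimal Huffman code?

Merge the two smallest weights repeatedly:
merge Q(3) and Z(7): 10
merge Y(9) and 10: 19
merge X(12) and 19: 31
merge S(20) and V(21): 41
merge 31 and 41: 72
The encoded length is the sum of every internal node's weight: 10 + 19 + 31 + 41 + 72 = 173 bits.

173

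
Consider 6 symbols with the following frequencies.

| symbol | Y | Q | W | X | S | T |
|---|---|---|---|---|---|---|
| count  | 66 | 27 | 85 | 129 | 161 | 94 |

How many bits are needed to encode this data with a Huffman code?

Build the Huffman tree bottom-up:
Q(27) + Y(66) → 93
W(85) + 93 → 178
T(94) + X(129) → 223
S(161) + 178 → 339
223 + 339 → 562
The encoded length is the sum of every internal node's weight: 93 + 178 + 223 + 339 + 562 = 1395 bits.

1395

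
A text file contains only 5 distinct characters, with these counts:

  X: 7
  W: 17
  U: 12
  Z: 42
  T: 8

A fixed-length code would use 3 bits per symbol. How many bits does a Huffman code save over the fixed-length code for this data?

86

Fixed-length: 3 bits × 86 symbols = 258 bits.
Huffman merges:
X(7) + T(8) → 15
U(12) + 15 → 27
W(17) + 27 → 44
Z(42) + 44 → 86
Huffman total = 15 + 27 + 44 + 86 = 172 bits.
Saving = 258 − 172 = 86 bits.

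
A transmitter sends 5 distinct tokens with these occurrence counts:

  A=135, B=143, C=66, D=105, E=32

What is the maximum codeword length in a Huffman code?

3

Merge the two lowest-weight nodes at each step:
E(32) + C(66) → 98
98 + D(105) → 203
A(135) + B(143) → 278
203 + 278 → 481
The rarest symbols sit at the bottom; the longest codeword is 3 bits.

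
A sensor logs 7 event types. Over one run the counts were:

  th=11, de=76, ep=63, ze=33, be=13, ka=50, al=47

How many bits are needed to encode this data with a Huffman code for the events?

764

Greedily combine the two least-frequent nodes:
merge th(11) and be(13): 24
merge 24 and ze(33): 57
merge al(47) and ka(50): 97
merge 57 and ep(63): 120
merge de(76) and 97: 173
merge 120 and 173: 293
The encoded length is the sum of every internal node's weight: 24 + 57 + 97 + 120 + 173 + 293 = 764 bits.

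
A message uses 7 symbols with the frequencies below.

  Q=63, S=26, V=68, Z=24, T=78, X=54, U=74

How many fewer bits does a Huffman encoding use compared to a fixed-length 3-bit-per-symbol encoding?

Fixed-length: 3 bits × 387 symbols = 1161 bits.
Huffman merges:
Z(24) + S(26) → 50
50 + X(54) → 104
Q(63) + V(68) → 131
U(74) + T(78) → 152
104 + 131 → 235
152 + 235 → 387
Huffman total = 50 + 104 + 131 + 152 + 235 + 387 = 1059 bits.
Saving = 1161 − 1059 = 102 bits.

102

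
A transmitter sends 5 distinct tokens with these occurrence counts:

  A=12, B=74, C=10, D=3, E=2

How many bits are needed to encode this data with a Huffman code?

Greedily combine the two least-frequent nodes:
combine E(2), D(3) → 5
combine 5, C(10) → 15
combine A(12), 15 → 27
combine 27, B(74) → 101
Each symbol's bit-cost is frequency × depth; summing gives 148 bits (equivalently 5 + 15 + 27 + 101).

148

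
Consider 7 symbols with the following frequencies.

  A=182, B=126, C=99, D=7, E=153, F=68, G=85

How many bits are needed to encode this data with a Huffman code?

Merge the two smallest weights repeatedly:
merge D(7) and F(68): 75
merge 75 and G(85): 160
merge C(99) and B(126): 225
merge E(153) and 160: 313
merge A(182) and 225: 407
merge 313 and 407: 720
Total encoded bits = sum of merged weights = 75 + 160 + 225 + 313 + 407 + 720 = 1900.

1900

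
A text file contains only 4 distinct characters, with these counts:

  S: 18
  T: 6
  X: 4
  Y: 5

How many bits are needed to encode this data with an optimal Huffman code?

57

Greedily combine the two least-frequent nodes:
merge X(4) and Y(5): 9
merge T(6) and 9: 15
merge 15 and S(18): 33
Total encoded bits = sum of merged weights = 9 + 15 + 33 = 57.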